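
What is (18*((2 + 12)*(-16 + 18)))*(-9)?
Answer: -4536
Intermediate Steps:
(18*((2 + 12)*(-16 + 18)))*(-9) = (18*(14*2))*(-9) = (18*28)*(-9) = 504*(-9) = -4536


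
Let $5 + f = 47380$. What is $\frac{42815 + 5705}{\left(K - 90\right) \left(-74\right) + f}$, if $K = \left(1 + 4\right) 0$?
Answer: $\frac{9704}{10807} \approx 0.89794$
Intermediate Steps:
$K = 0$ ($K = 5 \cdot 0 = 0$)
$f = 47375$ ($f = -5 + 47380 = 47375$)
$\frac{42815 + 5705}{\left(K - 90\right) \left(-74\right) + f} = \frac{42815 + 5705}{\left(0 - 90\right) \left(-74\right) + 47375} = \frac{48520}{\left(-90\right) \left(-74\right) + 47375} = \frac{48520}{6660 + 47375} = \frac{48520}{54035} = 48520 \cdot \frac{1}{54035} = \frac{9704}{10807}$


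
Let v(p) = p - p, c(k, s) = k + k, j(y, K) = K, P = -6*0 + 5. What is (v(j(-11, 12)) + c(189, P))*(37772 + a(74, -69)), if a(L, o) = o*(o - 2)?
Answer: 16129638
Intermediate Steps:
P = 5 (P = 0 + 5 = 5)
c(k, s) = 2*k
a(L, o) = o*(-2 + o)
v(p) = 0
(v(j(-11, 12)) + c(189, P))*(37772 + a(74, -69)) = (0 + 2*189)*(37772 - 69*(-2 - 69)) = (0 + 378)*(37772 - 69*(-71)) = 378*(37772 + 4899) = 378*42671 = 16129638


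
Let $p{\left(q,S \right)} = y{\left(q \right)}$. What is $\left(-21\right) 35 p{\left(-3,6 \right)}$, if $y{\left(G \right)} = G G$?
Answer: $-6615$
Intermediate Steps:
$y{\left(G \right)} = G^{2}$
$p{\left(q,S \right)} = q^{2}$
$\left(-21\right) 35 p{\left(-3,6 \right)} = \left(-21\right) 35 \left(-3\right)^{2} = \left(-735\right) 9 = -6615$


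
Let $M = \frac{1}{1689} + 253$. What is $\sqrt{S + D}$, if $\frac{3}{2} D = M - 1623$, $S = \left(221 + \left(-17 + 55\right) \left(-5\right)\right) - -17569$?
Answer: $\frac{\sqrt{47602405546}}{1689} \approx 129.18$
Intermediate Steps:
$M = \frac{427318}{1689}$ ($M = \frac{1}{1689} + 253 = \frac{427318}{1689} \approx 253.0$)
$S = 17600$ ($S = \left(221 + 38 \left(-5\right)\right) + 17569 = \left(221 - 190\right) + 17569 = 31 + 17569 = 17600$)
$D = - \frac{4627858}{5067}$ ($D = \frac{2 \left(\frac{427318}{1689} - 1623\right)}{3} = \frac{2}{3} \left(- \frac{2313929}{1689}\right) = - \frac{4627858}{5067} \approx -913.33$)
$\sqrt{S + D} = \sqrt{17600 - \frac{4627858}{5067}} = \sqrt{\frac{84551342}{5067}} = \frac{\sqrt{47602405546}}{1689}$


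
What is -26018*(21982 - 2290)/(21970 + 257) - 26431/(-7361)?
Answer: -1256931593593/54537649 ≈ -23047.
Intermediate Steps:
-26018*(21982 - 2290)/(21970 + 257) - 26431/(-7361) = -26018/(22227/19692) - 26431*(-1/7361) = -26018/(22227*(1/19692)) + 26431/7361 = -26018/7409/6564 + 26431/7361 = -26018*6564/7409 + 26431/7361 = -170782152/7409 + 26431/7361 = -1256931593593/54537649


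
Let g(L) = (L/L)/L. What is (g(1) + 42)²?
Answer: 1849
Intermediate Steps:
g(L) = 1/L
(g(1) + 42)² = (1/1 + 42)² = (1 + 42)² = 43² = 1849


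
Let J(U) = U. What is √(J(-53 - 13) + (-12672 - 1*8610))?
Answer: 6*I*√593 ≈ 146.11*I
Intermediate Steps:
√(J(-53 - 13) + (-12672 - 1*8610)) = √((-53 - 13) + (-12672 - 1*8610)) = √(-66 + (-12672 - 8610)) = √(-66 - 21282) = √(-21348) = 6*I*√593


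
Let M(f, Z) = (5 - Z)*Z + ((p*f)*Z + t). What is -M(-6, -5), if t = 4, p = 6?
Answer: -134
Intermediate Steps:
M(f, Z) = 4 + Z*(5 - Z) + 6*Z*f (M(f, Z) = (5 - Z)*Z + ((6*f)*Z + 4) = Z*(5 - Z) + (6*Z*f + 4) = Z*(5 - Z) + (4 + 6*Z*f) = 4 + Z*(5 - Z) + 6*Z*f)
-M(-6, -5) = -(4 - 1*(-5)² + 5*(-5) + 6*(-5)*(-6)) = -(4 - 1*25 - 25 + 180) = -(4 - 25 - 25 + 180) = -1*134 = -134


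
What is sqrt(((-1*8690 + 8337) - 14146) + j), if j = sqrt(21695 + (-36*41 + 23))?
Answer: sqrt(-14499 + sqrt(20242)) ≈ 119.82*I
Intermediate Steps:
j = sqrt(20242) (j = sqrt(21695 + (-1476 + 23)) = sqrt(21695 - 1453) = sqrt(20242) ≈ 142.27)
sqrt(((-1*8690 + 8337) - 14146) + j) = sqrt(((-1*8690 + 8337) - 14146) + sqrt(20242)) = sqrt(((-8690 + 8337) - 14146) + sqrt(20242)) = sqrt((-353 - 14146) + sqrt(20242)) = sqrt(-14499 + sqrt(20242))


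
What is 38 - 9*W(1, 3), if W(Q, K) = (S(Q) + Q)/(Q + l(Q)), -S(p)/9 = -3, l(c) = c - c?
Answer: -214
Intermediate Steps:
l(c) = 0
S(p) = 27 (S(p) = -9*(-3) = 27)
W(Q, K) = (27 + Q)/Q (W(Q, K) = (27 + Q)/(Q + 0) = (27 + Q)/Q)
38 - 9*W(1, 3) = 38 - 9*(27 + 1)/1 = 38 - 9*28 = 38 - 252 = -214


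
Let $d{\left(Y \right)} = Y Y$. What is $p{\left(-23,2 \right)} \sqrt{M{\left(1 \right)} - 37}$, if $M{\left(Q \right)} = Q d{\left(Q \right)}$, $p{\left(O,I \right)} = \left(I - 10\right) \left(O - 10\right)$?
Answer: $1584 i \approx 1584.0 i$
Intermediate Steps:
$d{\left(Y \right)} = Y^{2}$
$p{\left(O,I \right)} = \left(-10 + I\right) \left(-10 + O\right)$
$M{\left(Q \right)} = Q^{3}$ ($M{\left(Q \right)} = Q Q^{2} = Q^{3}$)
$p{\left(-23,2 \right)} \sqrt{M{\left(1 \right)} - 37} = \left(100 - 20 - -230 + 2 \left(-23\right)\right) \sqrt{1^{3} - 37} = \left(100 - 20 + 230 - 46\right) \sqrt{1 - 37} = 264 \sqrt{-36} = 264 \cdot 6 i = 1584 i$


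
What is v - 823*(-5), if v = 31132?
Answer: 35247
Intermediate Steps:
v - 823*(-5) = 31132 - 823*(-5) = 31132 - 1*(-4115) = 31132 + 4115 = 35247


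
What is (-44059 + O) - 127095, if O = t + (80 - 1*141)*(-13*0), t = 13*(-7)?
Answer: -171245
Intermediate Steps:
t = -91
O = -91 (O = -91 + (80 - 1*141)*(-13*0) = -91 + (80 - 141)*0 = -91 - 61*0 = -91 + 0 = -91)
(-44059 + O) - 127095 = (-44059 - 91) - 127095 = -44150 - 127095 = -171245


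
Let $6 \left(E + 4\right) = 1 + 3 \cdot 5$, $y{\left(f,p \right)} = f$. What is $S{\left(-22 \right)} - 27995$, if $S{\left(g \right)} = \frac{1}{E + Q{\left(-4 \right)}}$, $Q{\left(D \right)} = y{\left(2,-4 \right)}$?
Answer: $- \frac{55987}{2} \approx -27994.0$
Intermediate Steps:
$Q{\left(D \right)} = 2$
$E = - \frac{4}{3}$ ($E = -4 + \frac{1 + 3 \cdot 5}{6} = -4 + \frac{1 + 15}{6} = -4 + \frac{1}{6} \cdot 16 = -4 + \frac{8}{3} = - \frac{4}{3} \approx -1.3333$)
$S{\left(g \right)} = \frac{3}{2}$ ($S{\left(g \right)} = \frac{1}{- \frac{4}{3} + 2} = \frac{1}{\frac{2}{3}} = \frac{3}{2}$)
$S{\left(-22 \right)} - 27995 = \frac{3}{2} - 27995 = - \frac{55987}{2}$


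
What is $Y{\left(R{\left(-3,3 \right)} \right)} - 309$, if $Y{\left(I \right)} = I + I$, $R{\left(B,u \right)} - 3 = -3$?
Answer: $-309$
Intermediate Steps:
$R{\left(B,u \right)} = 0$ ($R{\left(B,u \right)} = 3 - 3 = 0$)
$Y{\left(I \right)} = 2 I$
$Y{\left(R{\left(-3,3 \right)} \right)} - 309 = 2 \cdot 0 - 309 = 0 - 309 = -309$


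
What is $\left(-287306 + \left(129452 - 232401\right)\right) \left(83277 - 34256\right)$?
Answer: $-19130690355$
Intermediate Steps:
$\left(-287306 + \left(129452 - 232401\right)\right) \left(83277 - 34256\right) = \left(-287306 - 102949\right) 49021 = \left(-390255\right) 49021 = -19130690355$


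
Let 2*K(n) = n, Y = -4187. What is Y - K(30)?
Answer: -4202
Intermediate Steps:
K(n) = n/2
Y - K(30) = -4187 - 30/2 = -4187 - 1*15 = -4187 - 15 = -4202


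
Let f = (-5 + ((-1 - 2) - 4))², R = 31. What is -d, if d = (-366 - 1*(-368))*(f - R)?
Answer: -226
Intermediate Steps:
f = 144 (f = (-5 + (-3 - 4))² = (-5 - 7)² = (-12)² = 144)
d = 226 (d = (-366 - 1*(-368))*(144 - 1*31) = (-366 + 368)*(144 - 31) = 2*113 = 226)
-d = -1*226 = -226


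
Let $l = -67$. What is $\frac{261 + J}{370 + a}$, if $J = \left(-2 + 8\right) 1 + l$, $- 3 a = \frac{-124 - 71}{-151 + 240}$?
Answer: $\frac{3560}{6599} \approx 0.53948$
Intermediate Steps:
$a = \frac{65}{89}$ ($a = - \frac{\left(-124 - 71\right) \frac{1}{-151 + 240}}{3} = - \frac{\left(-195\right) \frac{1}{89}}{3} = \left(- \frac{1}{3}\right) \left(- \frac{195}{89}\right) = \frac{65}{89} \approx 0.73034$)
$J = -61$ ($J = \left(-2 + 8\right) 1 - 67 = 6 \cdot 1 - 67 = 6 - 67 = -61$)
$\frac{261 + J}{370 + a} = \frac{261 - 61}{370 + \frac{65}{89}} = \frac{200}{\frac{32995}{89}} = 200 \cdot \frac{89}{32995} = \frac{3560}{6599}$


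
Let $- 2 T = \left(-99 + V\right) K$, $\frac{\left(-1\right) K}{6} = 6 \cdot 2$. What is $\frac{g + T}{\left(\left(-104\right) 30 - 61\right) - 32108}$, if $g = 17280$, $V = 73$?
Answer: $- \frac{1816}{3921} \approx -0.46315$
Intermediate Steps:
$K = -72$ ($K = - 6 \cdot 6 \cdot 2 = \left(-6\right) 12 = -72$)
$T = -936$ ($T = - \frac{\left(-99 + 73\right) \left(-72\right)}{2} = - \frac{\left(-26\right) \left(-72\right)}{2} = \left(- \frac{1}{2}\right) 1872 = -936$)
$\frac{g + T}{\left(\left(-104\right) 30 - 61\right) - 32108} = \frac{17280 - 936}{\left(\left(-104\right) 30 - 61\right) - 32108} = \frac{16344}{\left(-3120 - 61\right) - 32108} = \frac{16344}{-3181 - 32108} = \frac{16344}{-35289} = 16344 \left(- \frac{1}{35289}\right) = - \frac{1816}{3921}$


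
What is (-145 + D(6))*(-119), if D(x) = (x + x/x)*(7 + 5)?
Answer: 7259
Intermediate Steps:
D(x) = 12 + 12*x (D(x) = (x + 1)*12 = (1 + x)*12 = 12 + 12*x)
(-145 + D(6))*(-119) = (-145 + (12 + 12*6))*(-119) = (-145 + (12 + 72))*(-119) = (-145 + 84)*(-119) = -61*(-119) = 7259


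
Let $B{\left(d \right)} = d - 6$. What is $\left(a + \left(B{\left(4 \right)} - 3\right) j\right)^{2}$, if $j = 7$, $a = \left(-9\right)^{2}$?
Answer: $2116$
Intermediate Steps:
$a = 81$
$B{\left(d \right)} = -6 + d$ ($B{\left(d \right)} = d - 6 = -6 + d$)
$\left(a + \left(B{\left(4 \right)} - 3\right) j\right)^{2} = \left(81 + \left(\left(-6 + 4\right) - 3\right) 7\right)^{2} = \left(81 + \left(-2 - 3\right) 7\right)^{2} = \left(81 - 35\right)^{2} = 46^{2} = 2116$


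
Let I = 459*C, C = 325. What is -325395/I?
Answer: -7231/3315 ≈ -2.1813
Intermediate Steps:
I = 149175 (I = 459*325 = 149175)
-325395/I = -325395/149175 = -325395*1/149175 = -7231/3315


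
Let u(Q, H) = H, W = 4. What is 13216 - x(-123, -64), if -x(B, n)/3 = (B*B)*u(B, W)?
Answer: 194764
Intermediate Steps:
x(B, n) = -12*B² (x(B, n) = -3*B*B*4 = -3*B²*4 = -12*B²)
13216 - x(-123, -64) = 13216 - (-12)*(-123)² = 13216 - (-12)*15129 = 13216 - 1*(-181548) = 13216 + 181548 = 194764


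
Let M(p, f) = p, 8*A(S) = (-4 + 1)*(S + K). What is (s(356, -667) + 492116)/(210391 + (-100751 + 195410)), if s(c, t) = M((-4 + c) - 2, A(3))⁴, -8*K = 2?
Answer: 7503371058/152525 ≈ 49194.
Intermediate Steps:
K = -¼ (K = -⅛*2 = -¼ ≈ -0.25000)
A(S) = 3/32 - 3*S/8 (A(S) = ((-4 + 1)*(S - ¼))/8 = (-3*(-¼ + S))/8 = (¾ - 3*S)/8 = 3/32 - 3*S/8)
s(c, t) = (-6 + c)⁴ (s(c, t) = ((-4 + c) - 2)⁴ = (-6 + c)⁴)
(s(356, -667) + 492116)/(210391 + (-100751 + 195410)) = ((-6 + 356)⁴ + 492116)/(210391 + (-100751 + 195410)) = (350⁴ + 492116)/(210391 + 94659) = (15006250000 + 492116)/305050 = 15006742116*(1/305050) = 7503371058/152525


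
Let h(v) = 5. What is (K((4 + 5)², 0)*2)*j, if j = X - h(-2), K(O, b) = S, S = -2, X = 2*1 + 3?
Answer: 0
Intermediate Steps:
X = 5 (X = 2 + 3 = 5)
K(O, b) = -2
j = 0 (j = 5 - 1*5 = 5 - 5 = 0)
(K((4 + 5)², 0)*2)*j = -2*2*0 = -4*0 = 0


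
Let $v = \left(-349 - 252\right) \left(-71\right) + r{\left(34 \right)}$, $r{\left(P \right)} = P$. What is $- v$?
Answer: $-42705$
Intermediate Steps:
$v = 42705$ ($v = \left(-349 - 252\right) \left(-71\right) + 34 = \left(-601\right) \left(-71\right) + 34 = 42671 + 34 = 42705$)
$- v = \left(-1\right) 42705 = -42705$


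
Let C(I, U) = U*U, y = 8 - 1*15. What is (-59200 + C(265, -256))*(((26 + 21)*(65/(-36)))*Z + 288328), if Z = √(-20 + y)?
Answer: 1826846208 - 1613040*I*√3 ≈ 1.8268e+9 - 2.7939e+6*I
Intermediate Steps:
y = -7 (y = 8 - 15 = -7)
C(I, U) = U²
Z = 3*I*√3 (Z = √(-20 - 7) = √(-27) = 3*I*√3 ≈ 5.1962*I)
(-59200 + C(265, -256))*(((26 + 21)*(65/(-36)))*Z + 288328) = (-59200 + (-256)²)*(((26 + 21)*(65/(-36)))*(3*I*√3) + 288328) = (-59200 + 65536)*((47*(65*(-1/36)))*(3*I*√3) + 288328) = 6336*((47*(-65/36))*(3*I*√3) + 288328) = 6336*(-3055*I*√3/12 + 288328) = 6336*(288328 - 3055*I*√3/12) = 1826846208 - 1613040*I*√3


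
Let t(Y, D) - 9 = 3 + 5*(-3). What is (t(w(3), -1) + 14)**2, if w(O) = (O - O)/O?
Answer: 121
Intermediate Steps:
w(O) = 0 (w(O) = 0/O = 0)
t(Y, D) = -3 (t(Y, D) = 9 + (3 + 5*(-3)) = 9 + (3 - 15) = 9 - 12 = -3)
(t(w(3), -1) + 14)**2 = (-3 + 14)**2 = 11**2 = 121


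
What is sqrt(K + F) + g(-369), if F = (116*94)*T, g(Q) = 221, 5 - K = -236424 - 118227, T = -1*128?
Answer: 221 + 4*I*sqrt(65066) ≈ 221.0 + 1020.3*I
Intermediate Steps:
T = -128
K = 354656 (K = 5 - (-236424 - 118227) = 5 - 1*(-354651) = 5 + 354651 = 354656)
F = -1395712 (F = (116*94)*(-128) = 10904*(-128) = -1395712)
sqrt(K + F) + g(-369) = sqrt(354656 - 1395712) + 221 = sqrt(-1041056) + 221 = 4*I*sqrt(65066) + 221 = 221 + 4*I*sqrt(65066)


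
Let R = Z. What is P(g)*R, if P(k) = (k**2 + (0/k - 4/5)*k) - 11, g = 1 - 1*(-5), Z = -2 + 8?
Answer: 606/5 ≈ 121.20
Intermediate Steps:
Z = 6
g = 6 (g = 1 + 5 = 6)
R = 6
P(k) = -11 + k**2 - 4*k/5 (P(k) = (k**2 + (0 - 4*1/5)*k) - 11 = (k**2 + (0 - 4/5)*k) - 11 = (k**2 - 4*k/5) - 11 = -11 + k**2 - 4*k/5)
P(g)*R = (-11 + 6**2 - 4/5*6)*6 = (-11 + 36 - 24/5)*6 = (101/5)*6 = 606/5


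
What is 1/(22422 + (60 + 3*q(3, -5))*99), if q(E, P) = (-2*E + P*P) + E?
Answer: 1/34896 ≈ 2.8657e-5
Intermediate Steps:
q(E, P) = P**2 - E (q(E, P) = (-2*E + P**2) + E = (P**2 - 2*E) + E = P**2 - E)
1/(22422 + (60 + 3*q(3, -5))*99) = 1/(22422 + (60 + 3*((-5)**2 - 1*3))*99) = 1/(22422 + (60 + 3*(25 - 3))*99) = 1/(22422 + (60 + 3*22)*99) = 1/(22422 + (60 + 66)*99) = 1/(22422 + 126*99) = 1/(22422 + 12474) = 1/34896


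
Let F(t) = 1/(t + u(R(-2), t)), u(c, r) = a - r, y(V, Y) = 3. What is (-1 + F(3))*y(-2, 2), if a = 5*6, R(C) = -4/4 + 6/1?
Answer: -29/10 ≈ -2.9000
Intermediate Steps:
R(C) = 5 (R(C) = -4*¼ + 6*1 = -1 + 6 = 5)
a = 30
u(c, r) = 30 - r
F(t) = 1/30 (F(t) = 1/(t + (30 - t)) = 1/30)
(-1 + F(3))*y(-2, 2) = (-1 + 1/30)*3 = -29/30*3 = -29/10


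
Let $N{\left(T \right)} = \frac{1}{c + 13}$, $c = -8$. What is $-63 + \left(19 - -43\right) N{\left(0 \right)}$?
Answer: $- \frac{253}{5} \approx -50.6$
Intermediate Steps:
$N{\left(T \right)} = \frac{1}{5}$ ($N{\left(T \right)} = \frac{1}{-8 + 13} = \frac{1}{5}$)
$-63 + \left(19 - -43\right) N{\left(0 \right)} = -63 + \left(19 - -43\right) \frac{1}{5} = -63 + \left(19 + 43\right) \frac{1}{5} = -63 + 62 \cdot \frac{1}{5} = -63 + \frac{62}{5} = - \frac{253}{5}$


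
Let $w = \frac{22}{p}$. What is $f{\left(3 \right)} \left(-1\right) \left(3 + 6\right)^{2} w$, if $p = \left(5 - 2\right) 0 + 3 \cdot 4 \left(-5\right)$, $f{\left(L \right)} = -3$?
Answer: $- \frac{891}{10} \approx -89.1$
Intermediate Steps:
$p = -60$ ($p = 3 \cdot 0 + 12 \left(-5\right) = 0 - 60 = -60$)
$w = - \frac{11}{30}$ ($w = \frac{22}{-60} = 22 \left(- \frac{1}{60}\right) = - \frac{11}{30} \approx -0.36667$)
$f{\left(3 \right)} \left(-1\right) \left(3 + 6\right)^{2} w = \left(-3\right) \left(-1\right) \left(3 + 6\right)^{2} \left(- \frac{11}{30}\right) = 3 \cdot 9^{2} \left(- \frac{11}{30}\right) = 3 \cdot 81 \left(- \frac{11}{30}\right) = 243 \left(- \frac{11}{30}\right) = - \frac{891}{10}$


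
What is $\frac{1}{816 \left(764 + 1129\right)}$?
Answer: $\frac{1}{1544688} \approx 6.4738 \cdot 10^{-7}$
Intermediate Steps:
$\frac{1}{816 \left(764 + 1129\right)} = \frac{1}{816 \cdot 1893} = \frac{1}{1544688}$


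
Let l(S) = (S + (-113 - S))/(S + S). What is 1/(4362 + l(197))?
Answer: 394/1718515 ≈ 0.00022927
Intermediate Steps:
l(S) = -113/(2*S) (l(S) = -113*1/(2*S) = -113/(2*S))
1/(4362 + l(197)) = 1/(4362 - 113/2/197) = 1/(4362 - 113/2*1/197) = 1/(4362 - 113/394) = 1/(1718515/394) = 394/1718515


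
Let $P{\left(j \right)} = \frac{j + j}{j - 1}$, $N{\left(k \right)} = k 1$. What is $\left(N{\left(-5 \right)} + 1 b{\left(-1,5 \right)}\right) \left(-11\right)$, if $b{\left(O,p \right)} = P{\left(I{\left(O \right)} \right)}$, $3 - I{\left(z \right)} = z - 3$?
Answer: $\frac{88}{3} \approx 29.333$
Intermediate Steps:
$N{\left(k \right)} = k$
$I{\left(z \right)} = 6 - z$ ($I{\left(z \right)} = 3 - \left(z - 3\right) = 3 - \left(-3 + z\right) = 6 - z$)
$P{\left(j \right)} = \frac{2 j}{-1 + j}$
$b{\left(O,p \right)} = \frac{2 \left(6 - O\right)}{5 - O}$ ($b{\left(O,p \right)} = \frac{2 \left(6 - O\right)}{-1 - \left(-6 + O\right)} = \frac{2 \left(6 - O\right)}{5 - O}$)
$\left(N{\left(-5 \right)} + 1 b{\left(-1,5 \right)}\right) \left(-11\right) = \left(-5 + 1 \frac{2 \left(-6 - 1\right)}{-5 - 1}\right) \left(-11\right) = \left(-5 + 1 \cdot 2 \frac{1}{-6} \left(-7\right)\right) \left(-11\right) = \left(-5 + 1 \cdot 2 \left(- \frac{1}{6}\right) \left(-7\right)\right) \left(-11\right) = \left(-5 + 1 \cdot \frac{7}{3}\right) \left(-11\right) = \left(-5 + \frac{7}{3}\right) \left(-11\right) = \left(- \frac{8}{3}\right) \left(-11\right) = \frac{88}{3}$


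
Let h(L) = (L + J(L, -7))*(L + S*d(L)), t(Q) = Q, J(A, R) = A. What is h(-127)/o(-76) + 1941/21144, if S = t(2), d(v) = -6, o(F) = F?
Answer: -62196879/133912 ≈ -464.46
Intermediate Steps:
S = 2
h(L) = 2*L*(-12 + L) (h(L) = (L + L)*(L + 2*(-6)) = (2*L)*(L - 12) = (2*L)*(-12 + L) = 2*L*(-12 + L))
h(-127)/o(-76) + 1941/21144 = (2*(-127)*(-12 - 127))/(-76) + 1941/21144 = (2*(-127)*(-139))*(-1/76) + 1941*(1/21144) = 35306*(-1/76) + 647/7048 = -17653/38 + 647/7048 = -62196879/133912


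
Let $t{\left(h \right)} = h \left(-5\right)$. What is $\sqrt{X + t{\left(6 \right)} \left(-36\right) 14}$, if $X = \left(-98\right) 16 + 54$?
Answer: $\sqrt{13606} \approx 116.64$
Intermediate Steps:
$t{\left(h \right)} = - 5 h$
$X = -1514$ ($X = -1568 + 54 = -1514$)
$\sqrt{X + t{\left(6 \right)} \left(-36\right) 14} = \sqrt{-1514 + \left(-5\right) 6 \left(-36\right) 14} = \sqrt{-1514 + \left(-30\right) \left(-36\right) 14} = \sqrt{-1514 + 1080 \cdot 14} = \sqrt{-1514 + 15120} = \sqrt{13606}$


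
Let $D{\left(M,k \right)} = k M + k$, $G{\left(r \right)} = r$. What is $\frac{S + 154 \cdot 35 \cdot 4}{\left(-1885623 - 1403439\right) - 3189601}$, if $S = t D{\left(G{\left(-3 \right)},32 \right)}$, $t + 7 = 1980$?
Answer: $\frac{104712}{6478663} \approx 0.016163$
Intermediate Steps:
$t = 1973$ ($t = -7 + 1980 = 1973$)
$D{\left(M,k \right)} = k + M k$ ($D{\left(M,k \right)} = M k + k = k + M k$)
$S = -126272$ ($S = 1973 \cdot 32 \left(1 - 3\right) = 1973 \cdot 32 \left(-2\right) = 1973 \left(-64\right) = -126272$)
$\frac{S + 154 \cdot 35 \cdot 4}{\left(-1885623 - 1403439\right) - 3189601} = \frac{-126272 + 154 \cdot 35 \cdot 4}{\left(-1885623 - 1403439\right) - 3189601} = \frac{-126272 + 5390 \cdot 4}{\left(-1885623 - 1403439\right) - 3189601} = \frac{-126272 + 21560}{-3289062 - 3189601} = - \frac{104712}{-6478663} = \left(-104712\right) \left(- \frac{1}{6478663}\right) = \frac{104712}{6478663}$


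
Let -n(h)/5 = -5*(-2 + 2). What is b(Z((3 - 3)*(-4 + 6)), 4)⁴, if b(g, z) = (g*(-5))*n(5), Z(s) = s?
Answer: 0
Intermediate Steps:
n(h) = 0 (n(h) = -(-25)*(-2 + 2) = -(-25)*0 = -5*0 = 0)
b(g, z) = 0 (b(g, z) = (g*(-5))*0 = -5*g*0 = 0)
b(Z((3 - 3)*(-4 + 6)), 4)⁴ = 0⁴ = 0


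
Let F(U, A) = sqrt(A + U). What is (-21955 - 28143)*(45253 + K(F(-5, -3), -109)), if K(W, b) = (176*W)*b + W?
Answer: -2267084794 + 1922059868*I*sqrt(2) ≈ -2.2671e+9 + 2.7182e+9*I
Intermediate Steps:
K(W, b) = W + 176*W*b (K(W, b) = 176*W*b + W = W + 176*W*b)
(-21955 - 28143)*(45253 + K(F(-5, -3), -109)) = (-21955 - 28143)*(45253 + sqrt(-3 - 5)*(1 + 176*(-109))) = -50098*(45253 + sqrt(-8)*(1 - 19184)) = -50098*(45253 + (2*I*sqrt(2))*(-19183)) = -50098*(45253 - 38366*I*sqrt(2)) = -2267084794 + 1922059868*I*sqrt(2)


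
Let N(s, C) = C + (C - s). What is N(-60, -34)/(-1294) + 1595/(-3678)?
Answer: -1017253/2379666 ≈ -0.42748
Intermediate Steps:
N(s, C) = -s + 2*C
N(-60, -34)/(-1294) + 1595/(-3678) = (-1*(-60) + 2*(-34))/(-1294) + 1595/(-3678) = (60 - 68)*(-1/1294) + 1595*(-1/3678) = -8*(-1/1294) - 1595/3678 = 4/647 - 1595/3678 = -1017253/2379666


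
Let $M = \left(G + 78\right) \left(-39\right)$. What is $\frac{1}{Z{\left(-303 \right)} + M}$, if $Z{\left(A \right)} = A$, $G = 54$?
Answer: $- \frac{1}{5451} \approx -0.00018345$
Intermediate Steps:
$M = -5148$ ($M = \left(54 + 78\right) \left(-39\right) = 132 \left(-39\right) = -5148$)
$\frac{1}{Z{\left(-303 \right)} + M} = \frac{1}{-303 - 5148} = \frac{1}{-5451} = - \frac{1}{5451}$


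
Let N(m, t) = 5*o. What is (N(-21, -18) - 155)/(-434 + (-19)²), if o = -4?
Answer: 175/73 ≈ 2.3973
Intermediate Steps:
N(m, t) = -20 (N(m, t) = 5*(-4) = -20)
(N(-21, -18) - 155)/(-434 + (-19)²) = (-20 - 155)/(-434 + (-19)²) = -175/(-434 + 361) = -175/(-73) = -175*(-1/73) = 175/73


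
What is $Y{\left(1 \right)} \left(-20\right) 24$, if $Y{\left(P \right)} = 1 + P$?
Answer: $-960$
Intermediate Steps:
$Y{\left(1 \right)} \left(-20\right) 24 = \left(1 + 1\right) \left(-20\right) 24 = 2 \left(-20\right) 24 = \left(-40\right) 24 = -960$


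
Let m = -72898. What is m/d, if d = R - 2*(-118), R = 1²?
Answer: -72898/237 ≈ -307.59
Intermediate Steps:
R = 1
d = 237 (d = 1 - 2*(-118) = 1 + 236 = 237)
m/d = -72898/237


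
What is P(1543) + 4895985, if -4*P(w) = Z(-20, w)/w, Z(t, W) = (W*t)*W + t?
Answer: 7566409105/1543 ≈ 4.9037e+6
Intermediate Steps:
Z(t, W) = t + t*W² (Z(t, W) = t*W² + t = t + t*W²)
P(w) = -(-20 - 20*w²)/(4*w) (P(w) = -(-20*(1 + w²))/(4*w) = -(-20 - 20*w²)/(4*w))
P(1543) + 4895985 = (5*1543 + 5/1543) + 4895985 = (7715 + 5*(1/1543)) + 4895985 = (7715 + 5/1543) + 4895985 = 11904250/1543 + 4895985 = 7566409105/1543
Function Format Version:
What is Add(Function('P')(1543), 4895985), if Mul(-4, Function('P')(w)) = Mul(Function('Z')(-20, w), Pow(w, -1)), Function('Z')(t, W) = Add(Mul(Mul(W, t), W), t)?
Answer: Rational(7566409105, 1543) ≈ 4.9037e+6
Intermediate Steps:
Function('Z')(t, W) = Add(t, Mul(t, Pow(W, 2))) (Function('Z')(t, W) = Add(Mul(t, Pow(W, 2)), t) = Add(t, Mul(t, Pow(W, 2))))
Function('P')(w) = Mul(Rational(-1, 4), Pow(w, -1), Add(-20, Mul(-20, Pow(w, 2)))) (Function('P')(w) = Mul(Rational(-1, 4), Mul(Mul(-20, Add(1, Pow(w, 2))), Pow(w, -1))) = Mul(Rational(-1, 4), Mul(Add(-20, Mul(-20, Pow(w, 2))), Pow(w, -1))) = Mul(Rational(-1, 4), Mul(Pow(w, -1), Add(-20, Mul(-20, Pow(w, 2))))) = Mul(Rational(-1, 4), Pow(w, -1), Add(-20, Mul(-20, Pow(w, 2)))))
Add(Function('P')(1543), 4895985) = Add(Add(Mul(5, 1543), Mul(5, Pow(1543, -1))), 4895985) = Add(Add(7715, Mul(5, Rational(1, 1543))), 4895985) = Add(Add(7715, Rational(5, 1543)), 4895985) = Add(Rational(11904250, 1543), 4895985) = Rational(7566409105, 1543)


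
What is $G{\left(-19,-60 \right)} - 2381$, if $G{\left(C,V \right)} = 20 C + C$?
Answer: $-2780$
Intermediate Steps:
$G{\left(C,V \right)} = 21 C$
$G{\left(-19,-60 \right)} - 2381 = 21 \left(-19\right) - 2381 = -399 - 2381 = -2780$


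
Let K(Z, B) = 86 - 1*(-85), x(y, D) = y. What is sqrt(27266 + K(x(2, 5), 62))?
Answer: sqrt(27437) ≈ 165.64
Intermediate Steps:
K(Z, B) = 171 (K(Z, B) = 86 + 85 = 171)
sqrt(27266 + K(x(2, 5), 62)) = sqrt(27266 + 171) = sqrt(27437)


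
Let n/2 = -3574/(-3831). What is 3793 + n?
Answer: 14538131/3831 ≈ 3794.9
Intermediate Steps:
n = 7148/3831 (n = 2*(-3574/(-3831)) = 2*(-3574*(-1/3831)) = 2*(3574/3831) = 7148/3831 ≈ 1.8658)
3793 + n = 3793 + 7148/3831 = 14538131/3831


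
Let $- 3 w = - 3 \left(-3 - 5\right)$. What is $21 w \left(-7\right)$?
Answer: $1176$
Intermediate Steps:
$w = -8$ ($w = - \frac{\left(-3\right) \left(-3 - 5\right)}{3} = - \frac{\left(-3\right) \left(-8\right)}{3} = \left(- \frac{1}{3}\right) 24 = -8$)
$21 w \left(-7\right) = 21 \left(-8\right) \left(-7\right) = \left(-168\right) \left(-7\right) = 1176$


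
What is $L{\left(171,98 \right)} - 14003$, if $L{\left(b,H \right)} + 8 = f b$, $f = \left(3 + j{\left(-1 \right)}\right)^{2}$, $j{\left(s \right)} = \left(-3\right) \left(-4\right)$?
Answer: $24464$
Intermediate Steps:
$j{\left(s \right)} = 12$
$f = 225$ ($f = \left(3 + 12\right)^{2} = 15^{2} = 225$)
$L{\left(b,H \right)} = -8 + 225 b$
$L{\left(171,98 \right)} - 14003 = \left(-8 + 225 \cdot 171\right) - 14003 = \left(-8 + 38475\right) - 14003 = 38467 - 14003 = 24464$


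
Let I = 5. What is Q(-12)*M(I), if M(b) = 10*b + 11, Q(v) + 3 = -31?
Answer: -2074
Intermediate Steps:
Q(v) = -34 (Q(v) = -3 - 31 = -34)
M(b) = 11 + 10*b
Q(-12)*M(I) = -34*(11 + 10*5) = -34*(11 + 50) = -34*61 = -2074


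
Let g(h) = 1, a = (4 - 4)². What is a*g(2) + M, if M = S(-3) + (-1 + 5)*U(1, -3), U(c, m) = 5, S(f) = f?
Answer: 17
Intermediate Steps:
a = 0 (a = 0² = 0)
M = 17 (M = -3 + (-1 + 5)*5 = -3 + 4*5 = -3 + 20 = 17)
a*g(2) + M = 0*1 + 17 = 0 + 17 = 17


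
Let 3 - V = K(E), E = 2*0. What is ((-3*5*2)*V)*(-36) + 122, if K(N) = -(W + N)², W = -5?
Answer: 30362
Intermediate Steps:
E = 0
K(N) = -(-5 + N)²
V = 28 (V = 3 - (-1)*(-5 + 0)² = 3 - (-1)*(-5)² = 3 - (-1)*25 = 3 - 1*(-25) = 3 + 25 = 28)
((-3*5*2)*V)*(-36) + 122 = ((-3*5*2)*28)*(-36) + 122 = (-15*2*28)*(-36) + 122 = -30*28*(-36) + 122 = -840*(-36) + 122 = 30240 + 122 = 30362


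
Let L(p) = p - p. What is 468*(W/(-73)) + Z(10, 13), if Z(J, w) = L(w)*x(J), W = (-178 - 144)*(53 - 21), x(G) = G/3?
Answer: 4822272/73 ≈ 66059.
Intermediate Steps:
L(p) = 0
x(G) = G/3 (x(G) = G*(⅓) = G/3)
W = -10304 (W = -322*32 = -10304)
Z(J, w) = 0 (Z(J, w) = 0*(J/3) = 0)
468*(W/(-73)) + Z(10, 13) = 468*(-10304/(-73)) + 0 = 468*(-10304*(-1/73)) + 0 = 468*(10304/73) + 0 = 4822272/73 + 0 = 4822272/73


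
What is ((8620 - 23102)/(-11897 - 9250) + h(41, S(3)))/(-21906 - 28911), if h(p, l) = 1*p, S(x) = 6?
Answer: -881509/1074627099 ≈ -0.00082029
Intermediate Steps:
h(p, l) = p
((8620 - 23102)/(-11897 - 9250) + h(41, S(3)))/(-21906 - 28911) = ((8620 - 23102)/(-11897 - 9250) + 41)/(-21906 - 28911) = (-14482/(-21147) + 41)/(-50817) = (-14482*(-1/21147) + 41)*(-1/50817) = (14482/21147 + 41)*(-1/50817) = (881509/21147)*(-1/50817) = -881509/1074627099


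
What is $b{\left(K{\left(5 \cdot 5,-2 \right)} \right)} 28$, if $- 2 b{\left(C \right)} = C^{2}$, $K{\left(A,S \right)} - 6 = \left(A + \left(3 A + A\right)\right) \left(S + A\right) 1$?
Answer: $-116202254$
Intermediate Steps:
$K{\left(A,S \right)} = 6 + 5 A \left(A + S\right)$ ($K{\left(A,S \right)} = 6 + \left(A + \left(3 A + A\right)\right) \left(S + A\right) 1 = 6 + \left(A + 4 A\right) \left(A + S\right) 1 = 6 + 5 A \left(A + S\right) 1 = 6 + 5 A \left(A + S\right)$)
$b{\left(C \right)} = - \frac{C^{2}}{2}$
$b{\left(K{\left(5 \cdot 5,-2 \right)} \right)} 28 = - \frac{\left(6 + 5 \left(5 \cdot 5\right)^{2} + 5 \cdot 5 \cdot 5 \left(-2\right)\right)^{2}}{2} \cdot 28 = - \frac{\left(6 + 5 \cdot 25^{2} + 5 \cdot 25 \left(-2\right)\right)^{2}}{2} \cdot 28 = - \frac{\left(6 + 5 \cdot 625 - 250\right)^{2}}{2} \cdot 28 = - \frac{\left(6 + 3125 - 250\right)^{2}}{2} \cdot 28 = - \frac{2881^{2}}{2} \cdot 28 = \left(- \frac{1}{2}\right) 8300161 \cdot 28 = \left(- \frac{8300161}{2}\right) 28 = -116202254$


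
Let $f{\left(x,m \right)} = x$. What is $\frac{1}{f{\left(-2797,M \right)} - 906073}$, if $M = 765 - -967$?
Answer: $- \frac{1}{908870} \approx -1.1003 \cdot 10^{-6}$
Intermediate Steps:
$M = 1732$ ($M = 765 + 967 = 1732$)
$\frac{1}{f{\left(-2797,M \right)} - 906073} = \frac{1}{-2797 - 906073} = \frac{1}{-908870} = - \frac{1}{908870}$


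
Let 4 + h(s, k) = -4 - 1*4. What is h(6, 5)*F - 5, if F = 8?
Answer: -101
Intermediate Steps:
h(s, k) = -12 (h(s, k) = -4 + (-4 - 1*4) = -4 + (-4 - 4) = -4 - 8 = -12)
h(6, 5)*F - 5 = -12*8 - 5 = -96 - 5 = -101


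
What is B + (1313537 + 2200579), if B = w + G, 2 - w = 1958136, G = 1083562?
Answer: 2639544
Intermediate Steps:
w = -1958134 (w = 2 - 1*1958136 = 2 - 1958136 = -1958134)
B = -874572 (B = -1958134 + 1083562 = -874572)
B + (1313537 + 2200579) = -874572 + (1313537 + 2200579) = -874572 + 3514116 = 2639544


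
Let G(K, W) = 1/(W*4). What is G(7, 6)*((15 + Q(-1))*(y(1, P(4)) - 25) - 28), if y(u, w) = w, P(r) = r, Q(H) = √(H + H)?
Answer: -343/24 - 7*I*√2/8 ≈ -14.292 - 1.2374*I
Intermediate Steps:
Q(H) = √2*√H (Q(H) = √(2*H) = √2*√H)
G(K, W) = 1/(4*W)
G(7, 6)*((15 + Q(-1))*(y(1, P(4)) - 25) - 28) = ((¼)/6)*((15 + √2*√(-1))*(4 - 25) - 28) = ((¼)*(⅙))*((15 + √2*I)*(-21) - 28) = ((15 + I*√2)*(-21) - 28)/24 = ((-315 - 21*I*√2) - 28)/24 = (-343 - 21*I*√2)/24 = -343/24 - 7*I*√2/8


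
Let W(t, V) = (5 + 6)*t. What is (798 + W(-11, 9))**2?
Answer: 458329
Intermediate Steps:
W(t, V) = 11*t
(798 + W(-11, 9))**2 = (798 + 11*(-11))**2 = (798 - 121)**2 = 677**2 = 458329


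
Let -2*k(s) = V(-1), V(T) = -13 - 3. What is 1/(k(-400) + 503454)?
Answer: 1/503462 ≈ 1.9862e-6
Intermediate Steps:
V(T) = -16
k(s) = 8 (k(s) = -1/2*(-16) = 8)
1/(k(-400) + 503454) = 1/(8 + 503454) = 1/503462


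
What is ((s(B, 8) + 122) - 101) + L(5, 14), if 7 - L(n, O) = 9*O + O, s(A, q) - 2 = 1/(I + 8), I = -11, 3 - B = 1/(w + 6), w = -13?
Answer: -331/3 ≈ -110.33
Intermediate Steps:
B = 22/7 (B = 3 - 1/(-13 + 6) = 3 - 1/(-7) = 3 - 1*(-1/7) = 3 + 1/7 = 22/7 ≈ 3.1429)
s(A, q) = 5/3 (s(A, q) = 2 + 1/(-11 + 8) = 2 + 1/(-3) = 2 - 1/3 = 5/3)
L(n, O) = 7 - 10*O (L(n, O) = 7 - (9*O + O) = 7 - 10*O)
((s(B, 8) + 122) - 101) + L(5, 14) = ((5/3 + 122) - 101) + (7 - 10*14) = (371/3 - 101) + (7 - 140) = 68/3 - 133 = -331/3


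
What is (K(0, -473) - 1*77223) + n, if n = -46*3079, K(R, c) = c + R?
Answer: -219330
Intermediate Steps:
K(R, c) = R + c
n = -141634
(K(0, -473) - 1*77223) + n = ((0 - 473) - 1*77223) - 141634 = (-473 - 77223) - 141634 = -77696 - 141634 = -219330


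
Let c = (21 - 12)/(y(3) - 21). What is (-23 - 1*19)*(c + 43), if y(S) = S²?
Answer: -3549/2 ≈ -1774.5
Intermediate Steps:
c = -¾ (c = (21 - 12)/(3² - 21) = 9/(9 - 21) = 9/(-12) = 9*(-1/12) = -¾ ≈ -0.75000)
(-23 - 1*19)*(c + 43) = (-23 - 1*19)*(-¾ + 43) = (-23 - 19)*(169/4) = -42*169/4 = -3549/2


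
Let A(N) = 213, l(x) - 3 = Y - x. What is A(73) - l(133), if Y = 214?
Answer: 129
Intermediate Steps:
l(x) = 217 - x (l(x) = 3 + (214 - x) = 217 - x)
A(73) - l(133) = 213 - (217 - 1*133) = 213 - (217 - 133) = 213 - 1*84 = 213 - 84 = 129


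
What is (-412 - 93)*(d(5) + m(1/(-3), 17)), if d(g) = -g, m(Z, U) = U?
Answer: -6060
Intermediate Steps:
(-412 - 93)*(d(5) + m(1/(-3), 17)) = (-412 - 93)*(-1*5 + 17) = -505*(-5 + 17) = -505*12 = -6060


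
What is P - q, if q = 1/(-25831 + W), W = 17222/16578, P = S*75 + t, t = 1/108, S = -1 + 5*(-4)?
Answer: -2276185538440/1445205699 ≈ -1575.0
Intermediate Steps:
S = -21 (S = -1 - 20 = -21)
t = 1/108 ≈ 0.0092593
P = -170099/108 (P = -21*75 + 1/108 = -1575 + 1/108 = -170099/108 ≈ -1575.0)
W = 8611/8289 (W = 17222*(1/16578) = 8611/8289 ≈ 1.0388)
q = -8289/214104548 (q = 1/(-25831 + 8611/8289) = 1/(-214104548/8289) = -8289/214104548 ≈ -3.8715e-5)
P - q = -170099/108 - 1*(-8289/214104548) = -170099/108 + 8289/214104548 = -2276185538440/1445205699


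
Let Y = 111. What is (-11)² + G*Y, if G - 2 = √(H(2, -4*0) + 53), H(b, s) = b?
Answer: 343 + 111*√55 ≈ 1166.2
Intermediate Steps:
G = 2 + √55 (G = 2 + √(2 + 53) = 2 + √55 ≈ 9.4162)
(-11)² + G*Y = (-11)² + (2 + √55)*111 = 121 + (222 + 111*√55) = 343 + 111*√55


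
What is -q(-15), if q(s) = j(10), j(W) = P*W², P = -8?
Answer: 800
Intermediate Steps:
j(W) = -8*W²
q(s) = -800 (q(s) = -8*10² = -8*100 = -800)
-q(-15) = -1*(-800) = 800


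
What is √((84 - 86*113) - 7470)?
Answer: 4*I*√1069 ≈ 130.78*I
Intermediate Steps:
√((84 - 86*113) - 7470) = √((84 - 9718) - 7470) = √(-9634 - 7470) = √(-17104) = 4*I*√1069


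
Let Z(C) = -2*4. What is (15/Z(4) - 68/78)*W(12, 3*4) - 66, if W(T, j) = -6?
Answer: -2575/52 ≈ -49.519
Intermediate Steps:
Z(C) = -8
(15/Z(4) - 68/78)*W(12, 3*4) - 66 = (15/(-8) - 68/78)*(-6) - 66 = (15*(-⅛) - 68*1/78)*(-6) - 66 = (-15/8 - 34/39)*(-6) - 66 = -857/312*(-6) - 66 = 857/52 - 66 = -2575/52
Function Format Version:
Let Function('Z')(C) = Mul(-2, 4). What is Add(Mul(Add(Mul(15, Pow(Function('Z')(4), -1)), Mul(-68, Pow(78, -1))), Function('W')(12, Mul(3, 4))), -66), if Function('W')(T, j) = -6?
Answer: Rational(-2575, 52) ≈ -49.519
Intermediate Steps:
Function('Z')(C) = -8
Add(Mul(Add(Mul(15, Pow(Function('Z')(4), -1)), Mul(-68, Pow(78, -1))), Function('W')(12, Mul(3, 4))), -66) = Add(Mul(Add(Mul(15, Pow(-8, -1)), Mul(-68, Pow(78, -1))), -6), -66) = Add(Mul(Add(Mul(15, Rational(-1, 8)), Mul(-68, Rational(1, 78))), -6), -66) = Add(Mul(Add(Rational(-15, 8), Rational(-34, 39)), -6), -66) = Add(Mul(Rational(-857, 312), -6), -66) = Add(Rational(857, 52), -66) = Rational(-2575, 52)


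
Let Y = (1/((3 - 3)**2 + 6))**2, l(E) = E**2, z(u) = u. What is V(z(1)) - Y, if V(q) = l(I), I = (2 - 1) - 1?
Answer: -1/36 ≈ -0.027778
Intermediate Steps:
I = 0 (I = 1 - 1 = 0)
V(q) = 0 (V(q) = 0**2 = 0)
Y = 1/36 (Y = (1/(0**2 + 6))**2 = (1/(0 + 6))**2 = (1/6)**2 = 1/36 ≈ 0.027778)
V(z(1)) - Y = 0 - 1*1/36 = 0 - 1/36 = -1/36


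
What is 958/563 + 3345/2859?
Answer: 1540719/536539 ≈ 2.8716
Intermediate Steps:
958/563 + 3345/2859 = 958*(1/563) + 3345*(1/2859) = 958/563 + 1115/953 = 1540719/536539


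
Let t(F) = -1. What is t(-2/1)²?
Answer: 1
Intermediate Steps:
t(-2/1)² = (-1)² = 1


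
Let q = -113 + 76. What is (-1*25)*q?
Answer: 925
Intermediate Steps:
q = -37
(-1*25)*q = -1*25*(-37) = -25*(-37) = 925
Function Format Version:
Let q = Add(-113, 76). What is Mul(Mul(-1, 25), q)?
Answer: 925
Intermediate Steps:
q = -37
Mul(Mul(-1, 25), q) = Mul(Mul(-1, 25), -37) = Mul(-25, -37) = 925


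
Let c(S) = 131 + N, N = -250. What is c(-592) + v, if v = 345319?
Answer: 345200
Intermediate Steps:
c(S) = -119 (c(S) = 131 - 250 = -119)
c(-592) + v = -119 + 345319 = 345200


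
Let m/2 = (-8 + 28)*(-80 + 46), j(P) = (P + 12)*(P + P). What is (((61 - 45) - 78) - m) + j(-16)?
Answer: 1426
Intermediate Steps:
j(P) = 2*P*(12 + P) (j(P) = (12 + P)*(2*P) = 2*P*(12 + P))
m = -1360 (m = 2*((-8 + 28)*(-80 + 46)) = 2*(20*(-34)) = 2*(-680) = -1360)
(((61 - 45) - 78) - m) + j(-16) = (((61 - 45) - 78) - 1*(-1360)) + 2*(-16)*(12 - 16) = ((16 - 78) + 1360) + 2*(-16)*(-4) = (-62 + 1360) + 128 = 1298 + 128 = 1426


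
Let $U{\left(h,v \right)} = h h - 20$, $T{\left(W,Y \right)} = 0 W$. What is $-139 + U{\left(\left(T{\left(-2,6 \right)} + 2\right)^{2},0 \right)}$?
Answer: $-143$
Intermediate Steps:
$T{\left(W,Y \right)} = 0$
$U{\left(h,v \right)} = -20 + h^{2}$ ($U{\left(h,v \right)} = h^{2} - 20 = -20 + h^{2}$)
$-139 + U{\left(\left(T{\left(-2,6 \right)} + 2\right)^{2},0 \right)} = -139 - \left(20 - \left(\left(0 + 2\right)^{2}\right)^{2}\right) = -139 - \left(20 - \left(2^{2}\right)^{2}\right) = -139 - \left(20 - 4^{2}\right) = -139 + \left(-20 + 16\right) = -139 - 4 = -143$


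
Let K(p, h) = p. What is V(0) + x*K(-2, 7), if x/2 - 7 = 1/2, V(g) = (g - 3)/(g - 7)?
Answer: -207/7 ≈ -29.571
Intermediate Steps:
V(g) = (-3 + g)/(-7 + g)
x = 15 (x = 14 + 2/2 = 14 + 2*(½) = 14 + 1 = 15)
V(0) + x*K(-2, 7) = (-3 + 0)/(-7 + 0) + 15*(-2) = -3/(-7) - 30 = -⅐*(-3) - 30 = 3/7 - 30 = -207/7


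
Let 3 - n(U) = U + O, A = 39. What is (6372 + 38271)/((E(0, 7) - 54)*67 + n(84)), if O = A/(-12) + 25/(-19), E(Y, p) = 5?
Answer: -3392868/255317 ≈ -13.289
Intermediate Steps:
O = -347/76 (O = 39/(-12) + 25/(-19) = 39*(-1/12) + 25*(-1/19) = -13/4 - 25/19 = -347/76 ≈ -4.5658)
n(U) = 575/76 - U (n(U) = 3 - (U - 347/76) = 3 - (-347/76 + U) = 3 + (347/76 - U) = 575/76 - U)
(6372 + 38271)/((E(0, 7) - 54)*67 + n(84)) = (6372 + 38271)/((5 - 54)*67 + (575/76 - 1*84)) = 44643/(-49*67 + (575/76 - 84)) = 44643/(-3283 - 5809/76) = 44643/(-255317/76) = 44643*(-76/255317) = -3392868/255317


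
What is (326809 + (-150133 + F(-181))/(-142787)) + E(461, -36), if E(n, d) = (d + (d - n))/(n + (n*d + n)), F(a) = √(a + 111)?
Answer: 731415167219455/2238043438 - I*√70/142787 ≈ 3.2681e+5 - 5.8595e-5*I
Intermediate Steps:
F(a) = √(111 + a)
E(n, d) = (-n + 2*d)/(2*n + d*n) (E(n, d) = (-n + 2*d)/(n + (d*n + n)) = (-n + 2*d)/(n + (n + d*n)) = (-n + 2*d)/(2*n + d*n))
(326809 + (-150133 + F(-181))/(-142787)) + E(461, -36) = (326809 + (-150133 + √(111 - 181))/(-142787)) + (-1*461 + 2*(-36))/(461*(2 - 36)) = (326809 + (-150133 + √(-70))*(-1/142787)) + (1/461)*(-461 - 72)/(-34) = (326809 + (-150133 + I*√70)*(-1/142787)) + (1/461)*(-1/34)*(-533) = (326809 + (150133/142787 - I*√70/142787)) + 533/15674 = (46664226816/142787 - I*√70/142787) + 533/15674 = 731415167219455/2238043438 - I*√70/142787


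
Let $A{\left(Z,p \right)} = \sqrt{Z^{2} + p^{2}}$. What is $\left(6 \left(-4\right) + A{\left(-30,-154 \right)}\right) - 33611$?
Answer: $-33635 + 2 \sqrt{6154} \approx -33478.0$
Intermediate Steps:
$\left(6 \left(-4\right) + A{\left(-30,-154 \right)}\right) - 33611 = \left(6 \left(-4\right) + \sqrt{\left(-30\right)^{2} + \left(-154\right)^{2}}\right) - 33611 = \left(-24 + \sqrt{900 + 23716}\right) - 33611 = \left(-24 + \sqrt{24616}\right) - 33611 = \left(-24 + 2 \sqrt{6154}\right) - 33611 = -33635 + 2 \sqrt{6154}$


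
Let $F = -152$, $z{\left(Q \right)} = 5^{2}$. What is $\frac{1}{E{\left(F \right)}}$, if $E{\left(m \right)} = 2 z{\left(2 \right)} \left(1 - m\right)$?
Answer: $\frac{1}{7650} \approx 0.00013072$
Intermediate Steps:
$z{\left(Q \right)} = 25$
$E{\left(m \right)} = 50 - 50 m$ ($E{\left(m \right)} = 2 \cdot 25 \left(1 - m\right) = 50 \left(1 - m\right) = 50 - 50 m$)
$\frac{1}{E{\left(F \right)}} = \frac{1}{50 - -7600} = \frac{1}{50 + 7600} = \frac{1}{7650}$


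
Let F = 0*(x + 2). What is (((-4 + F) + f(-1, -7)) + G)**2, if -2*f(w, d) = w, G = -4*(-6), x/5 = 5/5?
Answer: 1681/4 ≈ 420.25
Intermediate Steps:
x = 5 (x = 5*(5/5) = 5*(5*(1/5)) = 5*1 = 5)
G = 24
f(w, d) = -w/2
F = 0 (F = 0*(5 + 2) = 0*7 = 0)
(((-4 + F) + f(-1, -7)) + G)**2 = (((-4 + 0) - 1/2*(-1)) + 24)**2 = ((-4 + 1/2) + 24)**2 = (-7/2 + 24)**2 = (41/2)**2 = 1681/4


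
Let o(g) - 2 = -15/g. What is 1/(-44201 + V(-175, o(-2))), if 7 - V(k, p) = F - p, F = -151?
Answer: -2/88067 ≈ -2.2710e-5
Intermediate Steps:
o(g) = 2 - 15/g
V(k, p) = 158 + p (V(k, p) = 7 - (-151 - p) = 7 + (151 + p) = 158 + p)
1/(-44201 + V(-175, o(-2))) = 1/(-44201 + (158 + (2 - 15/(-2)))) = 1/(-44201 + (158 + (2 - 15*(-½)))) = 1/(-44201 + (158 + (2 + 15/2))) = 1/(-44201 + (158 + 19/2)) = 1/(-44201 + 335/2) = 1/(-88067/2) = -2/88067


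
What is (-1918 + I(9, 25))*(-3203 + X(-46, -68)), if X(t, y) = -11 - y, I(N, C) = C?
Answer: 5955378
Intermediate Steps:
(-1918 + I(9, 25))*(-3203 + X(-46, -68)) = (-1918 + 25)*(-3203 + (-11 - 1*(-68))) = -1893*(-3203 + (-11 + 68)) = -1893*(-3203 + 57) = -1893*(-3146) = 5955378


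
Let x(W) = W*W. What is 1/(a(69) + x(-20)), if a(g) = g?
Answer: 1/469 ≈ 0.0021322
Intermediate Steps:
x(W) = W**2
1/(a(69) + x(-20)) = 1/(69 + (-20)**2) = 1/(69 + 400) = 1/469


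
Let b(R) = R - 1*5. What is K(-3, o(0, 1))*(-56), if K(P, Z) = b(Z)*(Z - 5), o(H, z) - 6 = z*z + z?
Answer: -504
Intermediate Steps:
b(R) = -5 + R (b(R) = R - 5 = -5 + R)
o(H, z) = 6 + z + z² (o(H, z) = 6 + (z*z + z) = 6 + (z² + z) = 6 + (z + z²) = 6 + z + z²)
K(P, Z) = (-5 + Z)² (K(P, Z) = (-5 + Z)*(Z - 5) = (-5 + Z)*(-5 + Z) = (-5 + Z)²)
K(-3, o(0, 1))*(-56) = (-5 + (6 + 1 + 1²))²*(-56) = (-5 + (6 + 1 + 1))²*(-56) = (-5 + 8)²*(-56) = 3²*(-56) = 9*(-56) = -504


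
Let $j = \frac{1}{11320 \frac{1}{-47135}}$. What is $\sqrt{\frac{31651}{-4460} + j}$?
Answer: $\frac{i \sqrt{17939093602390}}{1262180} \approx 3.3557 i$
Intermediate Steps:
$j = - \frac{9427}{2264}$ ($j = \frac{1}{11320 \left(- \frac{1}{47135}\right)} = \frac{1}{- \frac{2264}{9427}} = - \frac{9427}{2264} \approx -4.1639$)
$\sqrt{\frac{31651}{-4460} + j} = \sqrt{\frac{31651}{-4460} - \frac{9427}{2264}} = \sqrt{31651 \left(- \frac{1}{4460}\right) - \frac{9427}{2264}} = \sqrt{- \frac{31651}{4460} - \frac{9427}{2264}} = \sqrt{- \frac{28425571}{2524360}} = \frac{i \sqrt{17939093602390}}{1262180}$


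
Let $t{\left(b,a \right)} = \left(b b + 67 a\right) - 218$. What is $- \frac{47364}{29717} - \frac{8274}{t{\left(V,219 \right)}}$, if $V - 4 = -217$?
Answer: $- \frac{1539691197}{888894904} \approx -1.7321$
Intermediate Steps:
$V = -213$ ($V = 4 - 217 = -213$)
$t{\left(b,a \right)} = -218 + b^{2} + 67 a$ ($t{\left(b,a \right)} = \left(b^{2} + 67 a\right) - 218 = -218 + b^{2} + 67 a$)
$- \frac{47364}{29717} - \frac{8274}{t{\left(V,219 \right)}} = - \frac{47364}{29717} - \frac{8274}{-218 + \left(-213\right)^{2} + 67 \cdot 219} = \left(-47364\right) \frac{1}{29717} - \frac{8274}{-218 + 45369 + 14673} = - \frac{47364}{29717} - \frac{8274}{59824} = - \frac{47364}{29717} - \frac{4137}{29912} = - \frac{1539691197}{888894904}$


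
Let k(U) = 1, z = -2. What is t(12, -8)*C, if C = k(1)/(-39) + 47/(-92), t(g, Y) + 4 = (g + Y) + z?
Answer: 1925/1794 ≈ 1.0730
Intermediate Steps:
t(g, Y) = -6 + Y + g (t(g, Y) = -4 + ((g + Y) - 2) = -4 + ((Y + g) - 2) = -4 + (-2 + Y + g) = -6 + Y + g)
C = -1925/3588 (C = 1/(-39) + 47/(-92) = 1*(-1/39) + 47*(-1/92) = -1/39 - 47/92 = -1925/3588 ≈ -0.53651)
t(12, -8)*C = (-6 - 8 + 12)*(-1925/3588) = -2*(-1925/3588) = 1925/1794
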